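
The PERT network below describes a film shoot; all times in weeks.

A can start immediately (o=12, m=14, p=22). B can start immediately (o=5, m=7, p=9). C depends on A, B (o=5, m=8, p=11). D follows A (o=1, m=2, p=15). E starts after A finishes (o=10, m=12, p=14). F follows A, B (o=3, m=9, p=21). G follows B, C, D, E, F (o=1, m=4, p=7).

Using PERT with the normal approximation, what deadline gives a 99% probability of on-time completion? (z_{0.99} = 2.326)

te_A = (12 + 4·14 + 22)/6 = 90/6 = 15; σ²_A = ((22−12)/6)² = 2.778
te_B = (5 + 4·7 + 9)/6 = 42/6 = 7; σ²_B = ((9−5)/6)² = 0.444
te_C = (5 + 4·8 + 11)/6 = 48/6 = 8; σ²_C = ((11−5)/6)² = 1.000
te_D = (1 + 4·2 + 15)/6 = 24/6 = 4; σ²_D = ((15−1)/6)² = 5.444
te_E = (10 + 4·12 + 14)/6 = 72/6 = 12; σ²_E = ((14−10)/6)² = 0.444
te_F = (3 + 4·9 + 21)/6 = 60/6 = 10; σ²_F = ((21−3)/6)² = 9.000
te_G = (1 + 4·4 + 7)/6 = 24/6 = 4; σ²_G = ((7−1)/6)² = 1.000

Forward pass:
ES_A = 0; EF_A = 15
ES_B = 0; EF_B = 7
ES_C = max(EF_A=15, EF_B=7) = 15; EF_C = 15+8 = 23
ES_D = 15; EF_D = 15+4 = 19
ES_E = 15; EF_E = 15+12 = 27
ES_F = max(EF_A=15, EF_B=7) = 15; EF_F = 15+10 = 25
ES_G = max(EF_B=7, EF_C=23, EF_D=19, EF_E=27, EF_F=25) = 27; EF_G = 27+4 = 31
Expected project duration μ = 31 weeks. Critical path: A → E → G.

Variance along critical path = 2.778 + 0.444 + 1.000 = 4.222; σ = 2.055 weeks.
D = μ + z·σ = 31 + 2.326·2.055 = 35.8 weeks

35.8 weeks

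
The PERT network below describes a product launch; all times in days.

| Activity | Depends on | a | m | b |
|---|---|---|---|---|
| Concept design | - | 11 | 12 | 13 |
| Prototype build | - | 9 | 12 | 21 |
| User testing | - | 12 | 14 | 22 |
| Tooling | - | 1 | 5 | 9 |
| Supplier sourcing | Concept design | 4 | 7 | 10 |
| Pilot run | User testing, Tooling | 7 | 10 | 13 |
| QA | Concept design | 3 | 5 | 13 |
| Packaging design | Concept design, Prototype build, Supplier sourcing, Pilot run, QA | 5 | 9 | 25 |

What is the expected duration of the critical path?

te_Concept design = (11 + 4·12 + 13)/6 = 72/6 = 12
te_Prototype build = (9 + 4·12 + 21)/6 = 78/6 = 13
te_User testing = (12 + 4·14 + 22)/6 = 90/6 = 15
te_Tooling = (1 + 4·5 + 9)/6 = 30/6 = 5
te_Supplier sourcing = (4 + 4·7 + 10)/6 = 42/6 = 7
te_Pilot run = (7 + 4·10 + 13)/6 = 60/6 = 10
te_QA = (3 + 4·5 + 13)/6 = 36/6 = 6
te_Packaging design = (5 + 4·9 + 25)/6 = 66/6 = 11

Forward pass:
ES_Concept design = 0; EF_Concept design = 12
ES_Prototype build = 0; EF_Prototype build = 13
ES_User testing = 0; EF_User testing = 15
ES_Tooling = 0; EF_Tooling = 5
ES_Supplier sourcing = 12; EF_Supplier sourcing = 12+7 = 19
ES_Pilot run = max(EF_User testing=15, EF_Tooling=5) = 15; EF_Pilot run = 15+10 = 25
ES_QA = 12; EF_QA = 12+6 = 18
ES_Packaging design = max(EF_Concept design=12, EF_Prototype build=13, EF_Supplier sourcing=19, EF_Pilot run=25, EF_QA=18) = 25; EF_Packaging design = 25+11 = 36
Expected project duration μ = 36 days. Critical path: User testing → Pilot run → Packaging design.

36 days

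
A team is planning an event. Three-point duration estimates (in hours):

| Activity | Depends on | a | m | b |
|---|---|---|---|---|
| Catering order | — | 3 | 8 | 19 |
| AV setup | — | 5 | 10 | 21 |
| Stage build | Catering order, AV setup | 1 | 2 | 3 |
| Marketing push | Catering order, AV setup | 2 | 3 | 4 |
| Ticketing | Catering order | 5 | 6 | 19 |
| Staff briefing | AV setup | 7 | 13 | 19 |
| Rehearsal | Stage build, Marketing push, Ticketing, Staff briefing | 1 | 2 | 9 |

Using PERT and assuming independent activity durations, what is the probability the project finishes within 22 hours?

te_Catering order = (3 + 4·8 + 19)/6 = 54/6 = 9; σ²_Catering order = ((19−3)/6)² = 7.111
te_AV setup = (5 + 4·10 + 21)/6 = 66/6 = 11; σ²_AV setup = ((21−5)/6)² = 7.111
te_Stage build = (1 + 4·2 + 3)/6 = 12/6 = 2; σ²_Stage build = ((3−1)/6)² = 0.111
te_Marketing push = (2 + 4·3 + 4)/6 = 18/6 = 3; σ²_Marketing push = ((4−2)/6)² = 0.111
te_Ticketing = (5 + 4·6 + 19)/6 = 48/6 = 8; σ²_Ticketing = ((19−5)/6)² = 5.444
te_Staff briefing = (7 + 4·13 + 19)/6 = 78/6 = 13; σ²_Staff briefing = ((19−7)/6)² = 4.000
te_Rehearsal = (1 + 4·2 + 9)/6 = 18/6 = 3; σ²_Rehearsal = ((9−1)/6)² = 1.778

Forward pass:
ES_Catering order = 0; EF_Catering order = 9
ES_AV setup = 0; EF_AV setup = 11
ES_Stage build = max(EF_Catering order=9, EF_AV setup=11) = 11; EF_Stage build = 11+2 = 13
ES_Marketing push = max(EF_Catering order=9, EF_AV setup=11) = 11; EF_Marketing push = 11+3 = 14
ES_Ticketing = 9; EF_Ticketing = 9+8 = 17
ES_Staff briefing = 11; EF_Staff briefing = 11+13 = 24
ES_Rehearsal = max(EF_Stage build=13, EF_Marketing push=14, EF_Ticketing=17, EF_Staff briefing=24) = 24; EF_Rehearsal = 24+3 = 27
Expected project duration μ = 27 hours. Critical path: AV setup → Staff briefing → Rehearsal.

Variance along critical path = 7.111 + 4.000 + 1.778 = 12.889; σ = √12.889 = 3.590 hours.
Z = (22 − 27) / 3.590 = -1.393
P(T ≤ 22) = Φ(-1.393) ≈ 0.082

0.082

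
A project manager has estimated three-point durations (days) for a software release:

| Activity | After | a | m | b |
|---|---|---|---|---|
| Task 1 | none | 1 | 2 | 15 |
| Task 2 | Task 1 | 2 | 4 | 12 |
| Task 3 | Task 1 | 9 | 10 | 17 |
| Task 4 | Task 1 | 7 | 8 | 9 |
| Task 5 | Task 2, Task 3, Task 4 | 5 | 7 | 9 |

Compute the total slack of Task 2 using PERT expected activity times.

6 days

te_Task 1 = (1 + 4·2 + 15)/6 = 24/6 = 4
te_Task 2 = (2 + 4·4 + 12)/6 = 30/6 = 5
te_Task 3 = (9 + 4·10 + 17)/6 = 66/6 = 11
te_Task 4 = (7 + 4·8 + 9)/6 = 48/6 = 8
te_Task 5 = (5 + 4·7 + 9)/6 = 42/6 = 7

Forward pass:
ES_Task 1 = 0; EF_Task 1 = 4
ES_Task 2 = 4; EF_Task 2 = 4+5 = 9
ES_Task 3 = 4; EF_Task 3 = 4+11 = 15
ES_Task 4 = 4; EF_Task 4 = 4+8 = 12
ES_Task 5 = max(EF_Task 2=9, EF_Task 3=15, EF_Task 4=12) = 15; EF_Task 5 = 15+7 = 22
Expected project duration μ = 22 days. Critical path: Task 1 → Task 3 → Task 5.

Backward pass:
LF_Task 5 = 22; LS_Task 5 = 22−7 = 15
LF_Task 4 = LS_Task 5 = 15; LS_Task 4 = 15−8 = 7
LF_Task 3 = LS_Task 5 = 15; LS_Task 3 = 15−11 = 4
LF_Task 2 = LS_Task 5 = 15; LS_Task 2 = 15−5 = 10
LF_Task 1 = min(LS_Task 2=10, LS_Task 3=4, LS_Task 4=7) = 4; LS_Task 1 = 4−4 = 0
Slack_Task 2 = LS_Task 2 − ES_Task 2 = 10 − 4 = 6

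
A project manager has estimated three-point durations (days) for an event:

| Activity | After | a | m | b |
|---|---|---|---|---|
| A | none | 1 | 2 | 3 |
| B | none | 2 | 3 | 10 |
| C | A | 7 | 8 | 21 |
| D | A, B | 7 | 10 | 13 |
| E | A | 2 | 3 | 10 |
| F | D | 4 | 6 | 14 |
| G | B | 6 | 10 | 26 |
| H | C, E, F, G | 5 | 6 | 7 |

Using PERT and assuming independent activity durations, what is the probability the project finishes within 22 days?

te_A = (1 + 4·2 + 3)/6 = 12/6 = 2; σ²_A = ((3−1)/6)² = 0.111
te_B = (2 + 4·3 + 10)/6 = 24/6 = 4; σ²_B = ((10−2)/6)² = 1.778
te_C = (7 + 4·8 + 21)/6 = 60/6 = 10; σ²_C = ((21−7)/6)² = 5.444
te_D = (7 + 4·10 + 13)/6 = 60/6 = 10; σ²_D = ((13−7)/6)² = 1.000
te_E = (2 + 4·3 + 10)/6 = 24/6 = 4; σ²_E = ((10−2)/6)² = 1.778
te_F = (4 + 4·6 + 14)/6 = 42/6 = 7; σ²_F = ((14−4)/6)² = 2.778
te_G = (6 + 4·10 + 26)/6 = 72/6 = 12; σ²_G = ((26−6)/6)² = 11.111
te_H = (5 + 4·6 + 7)/6 = 36/6 = 6; σ²_H = ((7−5)/6)² = 0.111

Forward pass:
ES_A = 0; EF_A = 2
ES_B = 0; EF_B = 4
ES_C = 2; EF_C = 2+10 = 12
ES_D = max(EF_A=2, EF_B=4) = 4; EF_D = 4+10 = 14
ES_E = 2; EF_E = 2+4 = 6
ES_F = 14; EF_F = 14+7 = 21
ES_G = 4; EF_G = 4+12 = 16
ES_H = max(EF_C=12, EF_E=6, EF_F=21, EF_G=16) = 21; EF_H = 21+6 = 27
Expected project duration μ = 27 days. Critical path: B → D → F → H.

Variance along critical path = 1.778 + 1.000 + 2.778 + 0.111 = 5.667; σ = √5.667 = 2.380 days.
Z = (22 − 27) / 2.380 = -2.100
P(T ≤ 22) = Φ(-2.100) ≈ 0.018

0.018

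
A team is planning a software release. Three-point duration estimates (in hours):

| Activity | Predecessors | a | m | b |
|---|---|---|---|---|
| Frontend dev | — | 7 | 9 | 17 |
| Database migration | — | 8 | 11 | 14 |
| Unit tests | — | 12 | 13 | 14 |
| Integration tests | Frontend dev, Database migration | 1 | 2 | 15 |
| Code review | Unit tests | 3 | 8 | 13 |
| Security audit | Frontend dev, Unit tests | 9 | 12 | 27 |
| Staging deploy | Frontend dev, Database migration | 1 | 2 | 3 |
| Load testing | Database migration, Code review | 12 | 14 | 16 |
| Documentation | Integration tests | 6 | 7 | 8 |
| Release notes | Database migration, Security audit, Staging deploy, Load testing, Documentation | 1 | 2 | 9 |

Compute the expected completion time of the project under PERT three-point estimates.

38 hours

te_Frontend dev = (7 + 4·9 + 17)/6 = 60/6 = 10
te_Database migration = (8 + 4·11 + 14)/6 = 66/6 = 11
te_Unit tests = (12 + 4·13 + 14)/6 = 78/6 = 13
te_Integration tests = (1 + 4·2 + 15)/6 = 24/6 = 4
te_Code review = (3 + 4·8 + 13)/6 = 48/6 = 8
te_Security audit = (9 + 4·12 + 27)/6 = 84/6 = 14
te_Staging deploy = (1 + 4·2 + 3)/6 = 12/6 = 2
te_Load testing = (12 + 4·14 + 16)/6 = 84/6 = 14
te_Documentation = (6 + 4·7 + 8)/6 = 42/6 = 7
te_Release notes = (1 + 4·2 + 9)/6 = 18/6 = 3

Forward pass:
ES_Frontend dev = 0; EF_Frontend dev = 10
ES_Database migration = 0; EF_Database migration = 11
ES_Unit tests = 0; EF_Unit tests = 13
ES_Integration tests = max(EF_Frontend dev=10, EF_Database migration=11) = 11; EF_Integration tests = 11+4 = 15
ES_Code review = 13; EF_Code review = 13+8 = 21
ES_Security audit = max(EF_Frontend dev=10, EF_Unit tests=13) = 13; EF_Security audit = 13+14 = 27
ES_Staging deploy = max(EF_Frontend dev=10, EF_Database migration=11) = 11; EF_Staging deploy = 11+2 = 13
ES_Load testing = max(EF_Database migration=11, EF_Code review=21) = 21; EF_Load testing = 21+14 = 35
ES_Documentation = 15; EF_Documentation = 15+7 = 22
ES_Release notes = max(EF_Database migration=11, EF_Security audit=27, EF_Staging deploy=13, EF_Load testing=35, EF_Documentation=22) = 35; EF_Release notes = 35+3 = 38
Expected project duration μ = 38 hours. Critical path: Unit tests → Code review → Load testing → Release notes.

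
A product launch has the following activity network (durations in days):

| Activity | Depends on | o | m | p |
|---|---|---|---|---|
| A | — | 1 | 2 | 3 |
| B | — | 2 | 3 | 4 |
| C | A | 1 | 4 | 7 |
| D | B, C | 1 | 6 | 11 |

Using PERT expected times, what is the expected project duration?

12 days

te_A = (1 + 4·2 + 3)/6 = 12/6 = 2
te_B = (2 + 4·3 + 4)/6 = 18/6 = 3
te_C = (1 + 4·4 + 7)/6 = 24/6 = 4
te_D = (1 + 4·6 + 11)/6 = 36/6 = 6

Forward pass:
ES_A = 0; EF_A = 2
ES_B = 0; EF_B = 3
ES_C = 2; EF_C = 2+4 = 6
ES_D = max(EF_B=3, EF_C=6) = 6; EF_D = 6+6 = 12
Expected project duration μ = 12 days. Critical path: A → C → D.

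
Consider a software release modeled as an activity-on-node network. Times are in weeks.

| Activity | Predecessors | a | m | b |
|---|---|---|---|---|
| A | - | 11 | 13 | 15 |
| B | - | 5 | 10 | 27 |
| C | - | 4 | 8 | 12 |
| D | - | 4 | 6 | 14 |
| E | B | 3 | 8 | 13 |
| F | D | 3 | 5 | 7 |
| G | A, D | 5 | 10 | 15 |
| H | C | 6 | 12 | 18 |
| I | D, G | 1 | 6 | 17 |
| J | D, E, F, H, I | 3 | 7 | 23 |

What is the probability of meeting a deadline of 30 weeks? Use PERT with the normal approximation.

te_A = (11 + 4·13 + 15)/6 = 78/6 = 13; σ²_A = ((15−11)/6)² = 0.444
te_B = (5 + 4·10 + 27)/6 = 72/6 = 12; σ²_B = ((27−5)/6)² = 13.444
te_C = (4 + 4·8 + 12)/6 = 48/6 = 8; σ²_C = ((12−4)/6)² = 1.778
te_D = (4 + 4·6 + 14)/6 = 42/6 = 7; σ²_D = ((14−4)/6)² = 2.778
te_E = (3 + 4·8 + 13)/6 = 48/6 = 8; σ²_E = ((13−3)/6)² = 2.778
te_F = (3 + 4·5 + 7)/6 = 30/6 = 5; σ²_F = ((7−3)/6)² = 0.444
te_G = (5 + 4·10 + 15)/6 = 60/6 = 10; σ²_G = ((15−5)/6)² = 2.778
te_H = (6 + 4·12 + 18)/6 = 72/6 = 12; σ²_H = ((18−6)/6)² = 4.000
te_I = (1 + 4·6 + 17)/6 = 42/6 = 7; σ²_I = ((17−1)/6)² = 7.111
te_J = (3 + 4·7 + 23)/6 = 54/6 = 9; σ²_J = ((23−3)/6)² = 11.111

Forward pass:
ES_A = 0; EF_A = 13
ES_B = 0; EF_B = 12
ES_C = 0; EF_C = 8
ES_D = 0; EF_D = 7
ES_E = 12; EF_E = 12+8 = 20
ES_F = 7; EF_F = 7+5 = 12
ES_G = max(EF_A=13, EF_D=7) = 13; EF_G = 13+10 = 23
ES_H = 8; EF_H = 8+12 = 20
ES_I = max(EF_D=7, EF_G=23) = 23; EF_I = 23+7 = 30
ES_J = max(EF_D=7, EF_E=20, EF_F=12, EF_H=20, EF_I=30) = 30; EF_J = 30+9 = 39
Expected project duration μ = 39 weeks. Critical path: A → G → I → J.

Variance along critical path = 0.444 + 2.778 + 7.111 + 11.111 = 21.444; σ = √21.444 = 4.631 weeks.
Z = (30 − 39) / 4.631 = -1.944
P(T ≤ 30) = Φ(-1.944) ≈ 0.026

0.026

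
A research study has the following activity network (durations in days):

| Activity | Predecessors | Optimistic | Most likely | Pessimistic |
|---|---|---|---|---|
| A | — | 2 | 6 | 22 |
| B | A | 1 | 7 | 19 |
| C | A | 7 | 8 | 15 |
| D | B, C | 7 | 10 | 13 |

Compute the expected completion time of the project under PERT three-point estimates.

te_A = (2 + 4·6 + 22)/6 = 48/6 = 8
te_B = (1 + 4·7 + 19)/6 = 48/6 = 8
te_C = (7 + 4·8 + 15)/6 = 54/6 = 9
te_D = (7 + 4·10 + 13)/6 = 60/6 = 10

Forward pass:
ES_A = 0; EF_A = 8
ES_B = 8; EF_B = 8+8 = 16
ES_C = 8; EF_C = 8+9 = 17
ES_D = max(EF_B=16, EF_C=17) = 17; EF_D = 17+10 = 27
Expected project duration μ = 27 days. Critical path: A → C → D.

27 days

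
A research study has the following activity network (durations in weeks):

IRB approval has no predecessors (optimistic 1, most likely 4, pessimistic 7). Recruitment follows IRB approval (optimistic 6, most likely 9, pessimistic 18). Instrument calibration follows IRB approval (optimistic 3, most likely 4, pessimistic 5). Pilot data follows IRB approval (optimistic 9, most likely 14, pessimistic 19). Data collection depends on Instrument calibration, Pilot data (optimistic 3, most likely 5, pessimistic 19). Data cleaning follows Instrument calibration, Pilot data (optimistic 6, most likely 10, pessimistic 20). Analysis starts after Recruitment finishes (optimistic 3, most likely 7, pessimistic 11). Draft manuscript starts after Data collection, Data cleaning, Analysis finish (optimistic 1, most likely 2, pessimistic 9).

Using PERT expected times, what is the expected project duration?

32 weeks

te_IRB approval = (1 + 4·4 + 7)/6 = 24/6 = 4
te_Recruitment = (6 + 4·9 + 18)/6 = 60/6 = 10
te_Instrument calibration = (3 + 4·4 + 5)/6 = 24/6 = 4
te_Pilot data = (9 + 4·14 + 19)/6 = 84/6 = 14
te_Data collection = (3 + 4·5 + 19)/6 = 42/6 = 7
te_Data cleaning = (6 + 4·10 + 20)/6 = 66/6 = 11
te_Analysis = (3 + 4·7 + 11)/6 = 42/6 = 7
te_Draft manuscript = (1 + 4·2 + 9)/6 = 18/6 = 3

Forward pass:
ES_IRB approval = 0; EF_IRB approval = 4
ES_Recruitment = 4; EF_Recruitment = 4+10 = 14
ES_Instrument calibration = 4; EF_Instrument calibration = 4+4 = 8
ES_Pilot data = 4; EF_Pilot data = 4+14 = 18
ES_Data collection = max(EF_Instrument calibration=8, EF_Pilot data=18) = 18; EF_Data collection = 18+7 = 25
ES_Data cleaning = max(EF_Instrument calibration=8, EF_Pilot data=18) = 18; EF_Data cleaning = 18+11 = 29
ES_Analysis = 14; EF_Analysis = 14+7 = 21
ES_Draft manuscript = max(EF_Data collection=25, EF_Data cleaning=29, EF_Analysis=21) = 29; EF_Draft manuscript = 29+3 = 32
Expected project duration μ = 32 weeks. Critical path: IRB approval → Pilot data → Data cleaning → Draft manuscript.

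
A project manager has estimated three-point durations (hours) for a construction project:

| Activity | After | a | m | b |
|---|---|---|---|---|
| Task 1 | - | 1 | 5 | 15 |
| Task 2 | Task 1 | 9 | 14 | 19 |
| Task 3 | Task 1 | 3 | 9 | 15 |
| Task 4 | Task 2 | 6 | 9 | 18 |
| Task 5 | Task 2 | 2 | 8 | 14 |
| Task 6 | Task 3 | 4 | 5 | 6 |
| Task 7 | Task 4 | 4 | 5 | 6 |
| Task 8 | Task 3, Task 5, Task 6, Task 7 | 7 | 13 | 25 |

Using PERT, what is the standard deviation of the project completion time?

te_Task 1 = (1 + 4·5 + 15)/6 = 36/6 = 6; σ²_Task 1 = ((15−1)/6)² = 5.444
te_Task 2 = (9 + 4·14 + 19)/6 = 84/6 = 14; σ²_Task 2 = ((19−9)/6)² = 2.778
te_Task 3 = (3 + 4·9 + 15)/6 = 54/6 = 9; σ²_Task 3 = ((15−3)/6)² = 4.000
te_Task 4 = (6 + 4·9 + 18)/6 = 60/6 = 10; σ²_Task 4 = ((18−6)/6)² = 4.000
te_Task 5 = (2 + 4·8 + 14)/6 = 48/6 = 8; σ²_Task 5 = ((14−2)/6)² = 4.000
te_Task 6 = (4 + 4·5 + 6)/6 = 30/6 = 5; σ²_Task 6 = ((6−4)/6)² = 0.111
te_Task 7 = (4 + 4·5 + 6)/6 = 30/6 = 5; σ²_Task 7 = ((6−4)/6)² = 0.111
te_Task 8 = (7 + 4·13 + 25)/6 = 84/6 = 14; σ²_Task 8 = ((25−7)/6)² = 9.000

Forward pass:
ES_Task 1 = 0; EF_Task 1 = 6
ES_Task 2 = 6; EF_Task 2 = 6+14 = 20
ES_Task 3 = 6; EF_Task 3 = 6+9 = 15
ES_Task 4 = 20; EF_Task 4 = 20+10 = 30
ES_Task 5 = 20; EF_Task 5 = 20+8 = 28
ES_Task 6 = 15; EF_Task 6 = 15+5 = 20
ES_Task 7 = 30; EF_Task 7 = 30+5 = 35
ES_Task 8 = max(EF_Task 3=15, EF_Task 5=28, EF_Task 6=20, EF_Task 7=35) = 35; EF_Task 8 = 35+14 = 49
Expected project duration μ = 49 hours. Critical path: Task 1 → Task 2 → Task 4 → Task 7 → Task 8.

Variance along critical path = 5.444 + 2.778 + 4.000 + 0.111 + 9.000 = 21.333
σ = √21.333 = 4.619 hours

4.62 hours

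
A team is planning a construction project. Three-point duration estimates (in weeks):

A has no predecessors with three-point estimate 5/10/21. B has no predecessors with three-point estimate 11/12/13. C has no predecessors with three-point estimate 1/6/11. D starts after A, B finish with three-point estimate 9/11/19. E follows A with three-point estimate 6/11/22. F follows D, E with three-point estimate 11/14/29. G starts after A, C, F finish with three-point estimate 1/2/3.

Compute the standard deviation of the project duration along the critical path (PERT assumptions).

te_A = (5 + 4·10 + 21)/6 = 66/6 = 11; σ²_A = ((21−5)/6)² = 7.111
te_B = (11 + 4·12 + 13)/6 = 72/6 = 12; σ²_B = ((13−11)/6)² = 0.111
te_C = (1 + 4·6 + 11)/6 = 36/6 = 6; σ²_C = ((11−1)/6)² = 2.778
te_D = (9 + 4·11 + 19)/6 = 72/6 = 12; σ²_D = ((19−9)/6)² = 2.778
te_E = (6 + 4·11 + 22)/6 = 72/6 = 12; σ²_E = ((22−6)/6)² = 7.111
te_F = (11 + 4·14 + 29)/6 = 96/6 = 16; σ²_F = ((29−11)/6)² = 9.000
te_G = (1 + 4·2 + 3)/6 = 12/6 = 2; σ²_G = ((3−1)/6)² = 0.111

Forward pass:
ES_A = 0; EF_A = 11
ES_B = 0; EF_B = 12
ES_C = 0; EF_C = 6
ES_D = max(EF_A=11, EF_B=12) = 12; EF_D = 12+12 = 24
ES_E = 11; EF_E = 11+12 = 23
ES_F = max(EF_D=24, EF_E=23) = 24; EF_F = 24+16 = 40
ES_G = max(EF_A=11, EF_C=6, EF_F=40) = 40; EF_G = 40+2 = 42
Expected project duration μ = 42 weeks. Critical path: B → D → F → G.

Variance along critical path = 0.111 + 2.778 + 9.000 + 0.111 = 12.000
σ = √12.000 = 3.464 weeks

3.46 weeks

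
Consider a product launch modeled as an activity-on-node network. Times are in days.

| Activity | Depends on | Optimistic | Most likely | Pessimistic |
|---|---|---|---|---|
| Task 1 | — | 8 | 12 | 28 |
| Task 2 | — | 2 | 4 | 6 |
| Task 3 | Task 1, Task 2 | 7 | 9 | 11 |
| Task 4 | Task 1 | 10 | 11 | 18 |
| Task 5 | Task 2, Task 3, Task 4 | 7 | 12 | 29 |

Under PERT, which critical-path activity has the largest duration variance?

te_Task 1 = (8 + 4·12 + 28)/6 = 84/6 = 14; σ²_Task 1 = ((28−8)/6)² = 11.111
te_Task 2 = (2 + 4·4 + 6)/6 = 24/6 = 4; σ²_Task 2 = ((6−2)/6)² = 0.444
te_Task 3 = (7 + 4·9 + 11)/6 = 54/6 = 9; σ²_Task 3 = ((11−7)/6)² = 0.444
te_Task 4 = (10 + 4·11 + 18)/6 = 72/6 = 12; σ²_Task 4 = ((18−10)/6)² = 1.778
te_Task 5 = (7 + 4·12 + 29)/6 = 84/6 = 14; σ²_Task 5 = ((29−7)/6)² = 13.444

Forward pass:
ES_Task 1 = 0; EF_Task 1 = 14
ES_Task 2 = 0; EF_Task 2 = 4
ES_Task 3 = max(EF_Task 1=14, EF_Task 2=4) = 14; EF_Task 3 = 14+9 = 23
ES_Task 4 = 14; EF_Task 4 = 14+12 = 26
ES_Task 5 = max(EF_Task 2=4, EF_Task 3=23, EF_Task 4=26) = 26; EF_Task 5 = 26+14 = 40
Expected project duration μ = 40 days. Critical path: Task 1 → Task 4 → Task 5.

Variances on critical path: σ²_Task 1=11.111, σ²_Task 4=1.778, σ²_Task 5=13.444.
Largest is σ²_Task 5 = 13.444.

Task 5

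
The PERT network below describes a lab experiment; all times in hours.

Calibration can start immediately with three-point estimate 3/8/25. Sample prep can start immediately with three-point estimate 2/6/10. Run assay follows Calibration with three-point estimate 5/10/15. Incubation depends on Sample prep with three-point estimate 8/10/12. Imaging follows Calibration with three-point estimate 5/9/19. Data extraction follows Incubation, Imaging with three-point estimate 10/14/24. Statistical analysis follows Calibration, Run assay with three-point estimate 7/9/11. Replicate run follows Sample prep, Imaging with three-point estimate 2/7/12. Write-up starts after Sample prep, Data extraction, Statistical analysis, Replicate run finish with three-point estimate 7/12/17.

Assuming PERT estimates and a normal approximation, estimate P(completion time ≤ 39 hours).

0.062

te_Calibration = (3 + 4·8 + 25)/6 = 60/6 = 10; σ²_Calibration = ((25−3)/6)² = 13.444
te_Sample prep = (2 + 4·6 + 10)/6 = 36/6 = 6; σ²_Sample prep = ((10−2)/6)² = 1.778
te_Run assay = (5 + 4·10 + 15)/6 = 60/6 = 10; σ²_Run assay = ((15−5)/6)² = 2.778
te_Incubation = (8 + 4·10 + 12)/6 = 60/6 = 10; σ²_Incubation = ((12−8)/6)² = 0.444
te_Imaging = (5 + 4·9 + 19)/6 = 60/6 = 10; σ²_Imaging = ((19−5)/6)² = 5.444
te_Data extraction = (10 + 4·14 + 24)/6 = 90/6 = 15; σ²_Data extraction = ((24−10)/6)² = 5.444
te_Statistical analysis = (7 + 4·9 + 11)/6 = 54/6 = 9; σ²_Statistical analysis = ((11−7)/6)² = 0.444
te_Replicate run = (2 + 4·7 + 12)/6 = 42/6 = 7; σ²_Replicate run = ((12−2)/6)² = 2.778
te_Write-up = (7 + 4·12 + 17)/6 = 72/6 = 12; σ²_Write-up = ((17−7)/6)² = 2.778

Forward pass:
ES_Calibration = 0; EF_Calibration = 10
ES_Sample prep = 0; EF_Sample prep = 6
ES_Run assay = 10; EF_Run assay = 10+10 = 20
ES_Incubation = 6; EF_Incubation = 6+10 = 16
ES_Imaging = 10; EF_Imaging = 10+10 = 20
ES_Data extraction = max(EF_Incubation=16, EF_Imaging=20) = 20; EF_Data extraction = 20+15 = 35
ES_Statistical analysis = max(EF_Calibration=10, EF_Run assay=20) = 20; EF_Statistical analysis = 20+9 = 29
ES_Replicate run = max(EF_Sample prep=6, EF_Imaging=20) = 20; EF_Replicate run = 20+7 = 27
ES_Write-up = max(EF_Sample prep=6, EF_Data extraction=35, EF_Statistical analysis=29, EF_Replicate run=27) = 35; EF_Write-up = 35+12 = 47
Expected project duration μ = 47 hours. Critical path: Calibration → Imaging → Data extraction → Write-up.

Variance along critical path = 13.444 + 5.444 + 5.444 + 2.778 = 27.111; σ = √27.111 = 5.207 hours.
Z = (39 − 47) / 5.207 = -1.536
P(T ≤ 39) = Φ(-1.536) ≈ 0.062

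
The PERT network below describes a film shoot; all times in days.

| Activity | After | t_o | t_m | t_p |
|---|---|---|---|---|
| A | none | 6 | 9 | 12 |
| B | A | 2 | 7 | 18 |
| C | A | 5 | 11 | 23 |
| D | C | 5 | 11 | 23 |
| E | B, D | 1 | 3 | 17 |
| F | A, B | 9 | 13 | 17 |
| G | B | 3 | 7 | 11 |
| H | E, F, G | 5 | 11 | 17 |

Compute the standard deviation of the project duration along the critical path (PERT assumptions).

5.49 days

te_A = (6 + 4·9 + 12)/6 = 54/6 = 9; σ²_A = ((12−6)/6)² = 1.000
te_B = (2 + 4·7 + 18)/6 = 48/6 = 8; σ²_B = ((18−2)/6)² = 7.111
te_C = (5 + 4·11 + 23)/6 = 72/6 = 12; σ²_C = ((23−5)/6)² = 9.000
te_D = (5 + 4·11 + 23)/6 = 72/6 = 12; σ²_D = ((23−5)/6)² = 9.000
te_E = (1 + 4·3 + 17)/6 = 30/6 = 5; σ²_E = ((17−1)/6)² = 7.111
te_F = (9 + 4·13 + 17)/6 = 78/6 = 13; σ²_F = ((17−9)/6)² = 1.778
te_G = (3 + 4·7 + 11)/6 = 42/6 = 7; σ²_G = ((11−3)/6)² = 1.778
te_H = (5 + 4·11 + 17)/6 = 66/6 = 11; σ²_H = ((17−5)/6)² = 4.000

Forward pass:
ES_A = 0; EF_A = 9
ES_B = 9; EF_B = 9+8 = 17
ES_C = 9; EF_C = 9+12 = 21
ES_D = 21; EF_D = 21+12 = 33
ES_E = max(EF_B=17, EF_D=33) = 33; EF_E = 33+5 = 38
ES_F = max(EF_A=9, EF_B=17) = 17; EF_F = 17+13 = 30
ES_G = 17; EF_G = 17+7 = 24
ES_H = max(EF_E=38, EF_F=30, EF_G=24) = 38; EF_H = 38+11 = 49
Expected project duration μ = 49 days. Critical path: A → C → D → E → H.

Variance along critical path = 1.000 + 9.000 + 9.000 + 7.111 + 4.000 = 30.111
σ = √30.111 = 5.487 days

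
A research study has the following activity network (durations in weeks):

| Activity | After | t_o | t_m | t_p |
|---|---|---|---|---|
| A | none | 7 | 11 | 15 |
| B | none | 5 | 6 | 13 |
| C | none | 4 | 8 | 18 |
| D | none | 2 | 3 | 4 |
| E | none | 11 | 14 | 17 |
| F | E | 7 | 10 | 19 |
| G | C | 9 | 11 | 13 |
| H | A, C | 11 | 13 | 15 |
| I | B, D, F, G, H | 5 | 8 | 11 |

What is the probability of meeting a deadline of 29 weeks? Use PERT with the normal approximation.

te_A = (7 + 4·11 + 15)/6 = 66/6 = 11; σ²_A = ((15−7)/6)² = 1.778
te_B = (5 + 4·6 + 13)/6 = 42/6 = 7; σ²_B = ((13−5)/6)² = 1.778
te_C = (4 + 4·8 + 18)/6 = 54/6 = 9; σ²_C = ((18−4)/6)² = 5.444
te_D = (2 + 4·3 + 4)/6 = 18/6 = 3; σ²_D = ((4−2)/6)² = 0.111
te_E = (11 + 4·14 + 17)/6 = 84/6 = 14; σ²_E = ((17−11)/6)² = 1.000
te_F = (7 + 4·10 + 19)/6 = 66/6 = 11; σ²_F = ((19−7)/6)² = 4.000
te_G = (9 + 4·11 + 13)/6 = 66/6 = 11; σ²_G = ((13−9)/6)² = 0.444
te_H = (11 + 4·13 + 15)/6 = 78/6 = 13; σ²_H = ((15−11)/6)² = 0.444
te_I = (5 + 4·8 + 11)/6 = 48/6 = 8; σ²_I = ((11−5)/6)² = 1.000

Forward pass:
ES_A = 0; EF_A = 11
ES_B = 0; EF_B = 7
ES_C = 0; EF_C = 9
ES_D = 0; EF_D = 3
ES_E = 0; EF_E = 14
ES_F = 14; EF_F = 14+11 = 25
ES_G = 9; EF_G = 9+11 = 20
ES_H = max(EF_A=11, EF_C=9) = 11; EF_H = 11+13 = 24
ES_I = max(EF_B=7, EF_D=3, EF_F=25, EF_G=20, EF_H=24) = 25; EF_I = 25+8 = 33
Expected project duration μ = 33 weeks. Critical path: E → F → I.

Variance along critical path = 1.000 + 4.000 + 1.000 = 6.000; σ = √6.000 = 2.449 weeks.
Z = (29 − 33) / 2.449 = -1.633
P(T ≤ 29) = Φ(-1.633) ≈ 0.051

0.051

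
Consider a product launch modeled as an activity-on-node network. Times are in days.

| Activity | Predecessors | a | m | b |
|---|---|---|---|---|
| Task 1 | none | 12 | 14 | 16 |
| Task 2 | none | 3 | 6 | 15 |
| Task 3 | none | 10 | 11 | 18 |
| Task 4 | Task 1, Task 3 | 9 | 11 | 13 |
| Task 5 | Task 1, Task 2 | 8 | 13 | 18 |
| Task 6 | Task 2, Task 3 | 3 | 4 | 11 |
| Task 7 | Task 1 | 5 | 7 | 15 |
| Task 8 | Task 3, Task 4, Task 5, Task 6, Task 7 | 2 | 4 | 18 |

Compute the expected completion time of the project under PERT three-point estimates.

te_Task 1 = (12 + 4·14 + 16)/6 = 84/6 = 14
te_Task 2 = (3 + 4·6 + 15)/6 = 42/6 = 7
te_Task 3 = (10 + 4·11 + 18)/6 = 72/6 = 12
te_Task 4 = (9 + 4·11 + 13)/6 = 66/6 = 11
te_Task 5 = (8 + 4·13 + 18)/6 = 78/6 = 13
te_Task 6 = (3 + 4·4 + 11)/6 = 30/6 = 5
te_Task 7 = (5 + 4·7 + 15)/6 = 48/6 = 8
te_Task 8 = (2 + 4·4 + 18)/6 = 36/6 = 6

Forward pass:
ES_Task 1 = 0; EF_Task 1 = 14
ES_Task 2 = 0; EF_Task 2 = 7
ES_Task 3 = 0; EF_Task 3 = 12
ES_Task 4 = max(EF_Task 1=14, EF_Task 3=12) = 14; EF_Task 4 = 14+11 = 25
ES_Task 5 = max(EF_Task 1=14, EF_Task 2=7) = 14; EF_Task 5 = 14+13 = 27
ES_Task 6 = max(EF_Task 2=7, EF_Task 3=12) = 12; EF_Task 6 = 12+5 = 17
ES_Task 7 = 14; EF_Task 7 = 14+8 = 22
ES_Task 8 = max(EF_Task 3=12, EF_Task 4=25, EF_Task 5=27, EF_Task 6=17, EF_Task 7=22) = 27; EF_Task 8 = 27+6 = 33
Expected project duration μ = 33 days. Critical path: Task 1 → Task 5 → Task 8.

33 days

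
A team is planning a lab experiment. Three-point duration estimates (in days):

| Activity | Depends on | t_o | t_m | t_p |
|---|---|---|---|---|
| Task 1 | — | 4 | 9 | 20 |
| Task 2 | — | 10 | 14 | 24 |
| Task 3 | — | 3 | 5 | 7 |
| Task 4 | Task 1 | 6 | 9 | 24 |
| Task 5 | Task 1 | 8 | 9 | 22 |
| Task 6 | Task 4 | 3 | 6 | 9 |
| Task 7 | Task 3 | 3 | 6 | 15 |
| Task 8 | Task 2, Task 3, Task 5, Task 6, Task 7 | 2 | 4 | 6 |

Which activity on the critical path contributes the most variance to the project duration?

te_Task 1 = (4 + 4·9 + 20)/6 = 60/6 = 10; σ²_Task 1 = ((20−4)/6)² = 7.111
te_Task 2 = (10 + 4·14 + 24)/6 = 90/6 = 15; σ²_Task 2 = ((24−10)/6)² = 5.444
te_Task 3 = (3 + 4·5 + 7)/6 = 30/6 = 5; σ²_Task 3 = ((7−3)/6)² = 0.444
te_Task 4 = (6 + 4·9 + 24)/6 = 66/6 = 11; σ²_Task 4 = ((24−6)/6)² = 9.000
te_Task 5 = (8 + 4·9 + 22)/6 = 66/6 = 11; σ²_Task 5 = ((22−8)/6)² = 5.444
te_Task 6 = (3 + 4·6 + 9)/6 = 36/6 = 6; σ²_Task 6 = ((9−3)/6)² = 1.000
te_Task 7 = (3 + 4·6 + 15)/6 = 42/6 = 7; σ²_Task 7 = ((15−3)/6)² = 4.000
te_Task 8 = (2 + 4·4 + 6)/6 = 24/6 = 4; σ²_Task 8 = ((6−2)/6)² = 0.444

Forward pass:
ES_Task 1 = 0; EF_Task 1 = 10
ES_Task 2 = 0; EF_Task 2 = 15
ES_Task 3 = 0; EF_Task 3 = 5
ES_Task 4 = 10; EF_Task 4 = 10+11 = 21
ES_Task 5 = 10; EF_Task 5 = 10+11 = 21
ES_Task 6 = 21; EF_Task 6 = 21+6 = 27
ES_Task 7 = 5; EF_Task 7 = 5+7 = 12
ES_Task 8 = max(EF_Task 2=15, EF_Task 3=5, EF_Task 5=21, EF_Task 6=27, EF_Task 7=12) = 27; EF_Task 8 = 27+4 = 31
Expected project duration μ = 31 days. Critical path: Task 1 → Task 4 → Task 6 → Task 8.

Variances on critical path: σ²_Task 1=7.111, σ²_Task 4=9.000, σ²_Task 6=1.000, σ²_Task 8=0.444.
Largest is σ²_Task 4 = 9.000.

Task 4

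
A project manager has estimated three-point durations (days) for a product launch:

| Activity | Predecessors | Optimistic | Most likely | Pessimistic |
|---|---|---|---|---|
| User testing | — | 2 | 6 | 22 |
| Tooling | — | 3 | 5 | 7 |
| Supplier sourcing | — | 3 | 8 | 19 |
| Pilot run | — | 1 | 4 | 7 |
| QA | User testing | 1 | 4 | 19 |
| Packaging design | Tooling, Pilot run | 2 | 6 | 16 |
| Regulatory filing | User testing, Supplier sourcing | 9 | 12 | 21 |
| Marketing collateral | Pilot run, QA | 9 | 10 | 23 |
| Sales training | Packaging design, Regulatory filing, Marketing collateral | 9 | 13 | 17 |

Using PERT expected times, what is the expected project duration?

te_User testing = (2 + 4·6 + 22)/6 = 48/6 = 8
te_Tooling = (3 + 4·5 + 7)/6 = 30/6 = 5
te_Supplier sourcing = (3 + 4·8 + 19)/6 = 54/6 = 9
te_Pilot run = (1 + 4·4 + 7)/6 = 24/6 = 4
te_QA = (1 + 4·4 + 19)/6 = 36/6 = 6
te_Packaging design = (2 + 4·6 + 16)/6 = 42/6 = 7
te_Regulatory filing = (9 + 4·12 + 21)/6 = 78/6 = 13
te_Marketing collateral = (9 + 4·10 + 23)/6 = 72/6 = 12
te_Sales training = (9 + 4·13 + 17)/6 = 78/6 = 13

Forward pass:
ES_User testing = 0; EF_User testing = 8
ES_Tooling = 0; EF_Tooling = 5
ES_Supplier sourcing = 0; EF_Supplier sourcing = 9
ES_Pilot run = 0; EF_Pilot run = 4
ES_QA = 8; EF_QA = 8+6 = 14
ES_Packaging design = max(EF_Tooling=5, EF_Pilot run=4) = 5; EF_Packaging design = 5+7 = 12
ES_Regulatory filing = max(EF_User testing=8, EF_Supplier sourcing=9) = 9; EF_Regulatory filing = 9+13 = 22
ES_Marketing collateral = max(EF_Pilot run=4, EF_QA=14) = 14; EF_Marketing collateral = 14+12 = 26
ES_Sales training = max(EF_Packaging design=12, EF_Regulatory filing=22, EF_Marketing collateral=26) = 26; EF_Sales training = 26+13 = 39
Expected project duration μ = 39 days. Critical path: User testing → QA → Marketing collateral → Sales training.

39 days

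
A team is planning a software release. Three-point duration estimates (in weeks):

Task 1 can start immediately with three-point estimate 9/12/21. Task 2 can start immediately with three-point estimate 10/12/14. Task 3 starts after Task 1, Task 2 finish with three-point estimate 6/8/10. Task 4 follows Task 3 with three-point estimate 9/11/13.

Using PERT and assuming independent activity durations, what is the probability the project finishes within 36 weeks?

0.965

te_Task 1 = (9 + 4·12 + 21)/6 = 78/6 = 13; σ²_Task 1 = ((21−9)/6)² = 4.000
te_Task 2 = (10 + 4·12 + 14)/6 = 72/6 = 12; σ²_Task 2 = ((14−10)/6)² = 0.444
te_Task 3 = (6 + 4·8 + 10)/6 = 48/6 = 8; σ²_Task 3 = ((10−6)/6)² = 0.444
te_Task 4 = (9 + 4·11 + 13)/6 = 66/6 = 11; σ²_Task 4 = ((13−9)/6)² = 0.444

Forward pass:
ES_Task 1 = 0; EF_Task 1 = 13
ES_Task 2 = 0; EF_Task 2 = 12
ES_Task 3 = max(EF_Task 1=13, EF_Task 2=12) = 13; EF_Task 3 = 13+8 = 21
ES_Task 4 = 21; EF_Task 4 = 21+11 = 32
Expected project duration μ = 32 weeks. Critical path: Task 1 → Task 3 → Task 4.

Variance along critical path = 4.000 + 0.444 + 0.444 = 4.889; σ = √4.889 = 2.211 weeks.
Z = (36 − 32) / 2.211 = 1.809
P(T ≤ 36) = Φ(1.809) ≈ 0.965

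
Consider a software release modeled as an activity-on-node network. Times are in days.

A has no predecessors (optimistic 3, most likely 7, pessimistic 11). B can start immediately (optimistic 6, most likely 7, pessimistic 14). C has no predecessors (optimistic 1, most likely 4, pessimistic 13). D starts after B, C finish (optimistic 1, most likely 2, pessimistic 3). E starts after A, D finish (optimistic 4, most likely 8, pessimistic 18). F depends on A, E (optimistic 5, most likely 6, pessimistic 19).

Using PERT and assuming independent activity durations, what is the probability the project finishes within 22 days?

te_A = (3 + 4·7 + 11)/6 = 42/6 = 7; σ²_A = ((11−3)/6)² = 1.778
te_B = (6 + 4·7 + 14)/6 = 48/6 = 8; σ²_B = ((14−6)/6)² = 1.778
te_C = (1 + 4·4 + 13)/6 = 30/6 = 5; σ²_C = ((13−1)/6)² = 4.000
te_D = (1 + 4·2 + 3)/6 = 12/6 = 2; σ²_D = ((3−1)/6)² = 0.111
te_E = (4 + 4·8 + 18)/6 = 54/6 = 9; σ²_E = ((18−4)/6)² = 5.444
te_F = (5 + 4·6 + 19)/6 = 48/6 = 8; σ²_F = ((19−5)/6)² = 5.444

Forward pass:
ES_A = 0; EF_A = 7
ES_B = 0; EF_B = 8
ES_C = 0; EF_C = 5
ES_D = max(EF_B=8, EF_C=5) = 8; EF_D = 8+2 = 10
ES_E = max(EF_A=7, EF_D=10) = 10; EF_E = 10+9 = 19
ES_F = max(EF_A=7, EF_E=19) = 19; EF_F = 19+8 = 27
Expected project duration μ = 27 days. Critical path: B → D → E → F.

Variance along critical path = 1.778 + 0.111 + 5.444 + 5.444 = 12.778; σ = √12.778 = 3.575 days.
Z = (22 − 27) / 3.575 = -1.399
P(T ≤ 22) = Φ(-1.399) ≈ 0.081

0.081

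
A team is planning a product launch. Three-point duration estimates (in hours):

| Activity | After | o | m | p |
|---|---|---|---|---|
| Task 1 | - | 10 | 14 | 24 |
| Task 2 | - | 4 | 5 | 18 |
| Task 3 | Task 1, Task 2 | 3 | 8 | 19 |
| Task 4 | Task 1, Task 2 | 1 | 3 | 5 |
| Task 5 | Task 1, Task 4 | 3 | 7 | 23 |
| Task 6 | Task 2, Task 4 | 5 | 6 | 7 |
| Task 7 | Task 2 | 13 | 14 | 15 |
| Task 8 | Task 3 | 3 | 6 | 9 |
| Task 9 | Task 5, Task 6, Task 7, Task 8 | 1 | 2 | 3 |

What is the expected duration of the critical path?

32 hours

te_Task 1 = (10 + 4·14 + 24)/6 = 90/6 = 15
te_Task 2 = (4 + 4·5 + 18)/6 = 42/6 = 7
te_Task 3 = (3 + 4·8 + 19)/6 = 54/6 = 9
te_Task 4 = (1 + 4·3 + 5)/6 = 18/6 = 3
te_Task 5 = (3 + 4·7 + 23)/6 = 54/6 = 9
te_Task 6 = (5 + 4·6 + 7)/6 = 36/6 = 6
te_Task 7 = (13 + 4·14 + 15)/6 = 84/6 = 14
te_Task 8 = (3 + 4·6 + 9)/6 = 36/6 = 6
te_Task 9 = (1 + 4·2 + 3)/6 = 12/6 = 2

Forward pass:
ES_Task 1 = 0; EF_Task 1 = 15
ES_Task 2 = 0; EF_Task 2 = 7
ES_Task 3 = max(EF_Task 1=15, EF_Task 2=7) = 15; EF_Task 3 = 15+9 = 24
ES_Task 4 = max(EF_Task 1=15, EF_Task 2=7) = 15; EF_Task 4 = 15+3 = 18
ES_Task 5 = max(EF_Task 1=15, EF_Task 4=18) = 18; EF_Task 5 = 18+9 = 27
ES_Task 6 = max(EF_Task 2=7, EF_Task 4=18) = 18; EF_Task 6 = 18+6 = 24
ES_Task 7 = 7; EF_Task 7 = 7+14 = 21
ES_Task 8 = 24; EF_Task 8 = 24+6 = 30
ES_Task 9 = max(EF_Task 5=27, EF_Task 6=24, EF_Task 7=21, EF_Task 8=30) = 30; EF_Task 9 = 30+2 = 32
Expected project duration μ = 32 hours. Critical path: Task 1 → Task 3 → Task 8 → Task 9.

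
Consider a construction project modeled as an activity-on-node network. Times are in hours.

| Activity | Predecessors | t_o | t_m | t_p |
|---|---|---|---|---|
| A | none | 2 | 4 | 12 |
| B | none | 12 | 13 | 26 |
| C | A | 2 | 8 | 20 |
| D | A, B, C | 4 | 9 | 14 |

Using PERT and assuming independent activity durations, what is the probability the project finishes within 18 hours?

te_A = (2 + 4·4 + 12)/6 = 30/6 = 5; σ²_A = ((12−2)/6)² = 2.778
te_B = (12 + 4·13 + 26)/6 = 90/6 = 15; σ²_B = ((26−12)/6)² = 5.444
te_C = (2 + 4·8 + 20)/6 = 54/6 = 9; σ²_C = ((20−2)/6)² = 9.000
te_D = (4 + 4·9 + 14)/6 = 54/6 = 9; σ²_D = ((14−4)/6)² = 2.778

Forward pass:
ES_A = 0; EF_A = 5
ES_B = 0; EF_B = 15
ES_C = 5; EF_C = 5+9 = 14
ES_D = max(EF_A=5, EF_B=15, EF_C=14) = 15; EF_D = 15+9 = 24
Expected project duration μ = 24 hours. Critical path: B → D.

Variance along critical path = 5.444 + 2.778 = 8.222; σ = √8.222 = 2.867 hours.
Z = (18 − 24) / 2.867 = -2.092
P(T ≤ 18) = Φ(-2.092) ≈ 0.018

0.018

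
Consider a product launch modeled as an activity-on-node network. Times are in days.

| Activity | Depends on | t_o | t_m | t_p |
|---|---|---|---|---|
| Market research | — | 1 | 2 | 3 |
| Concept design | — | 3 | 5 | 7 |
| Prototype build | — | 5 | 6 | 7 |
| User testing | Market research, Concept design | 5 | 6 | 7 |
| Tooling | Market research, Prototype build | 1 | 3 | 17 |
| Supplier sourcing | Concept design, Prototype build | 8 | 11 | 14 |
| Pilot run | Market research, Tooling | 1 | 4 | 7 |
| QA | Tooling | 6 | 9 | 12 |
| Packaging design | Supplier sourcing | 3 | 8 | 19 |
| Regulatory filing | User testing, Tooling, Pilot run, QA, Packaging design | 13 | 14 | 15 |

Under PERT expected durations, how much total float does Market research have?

10 days

te_Market research = (1 + 4·2 + 3)/6 = 12/6 = 2
te_Concept design = (3 + 4·5 + 7)/6 = 30/6 = 5
te_Prototype build = (5 + 4·6 + 7)/6 = 36/6 = 6
te_User testing = (5 + 4·6 + 7)/6 = 36/6 = 6
te_Tooling = (1 + 4·3 + 17)/6 = 30/6 = 5
te_Supplier sourcing = (8 + 4·11 + 14)/6 = 66/6 = 11
te_Pilot run = (1 + 4·4 + 7)/6 = 24/6 = 4
te_QA = (6 + 4·9 + 12)/6 = 54/6 = 9
te_Packaging design = (3 + 4·8 + 19)/6 = 54/6 = 9
te_Regulatory filing = (13 + 4·14 + 15)/6 = 84/6 = 14

Forward pass:
ES_Market research = 0; EF_Market research = 2
ES_Concept design = 0; EF_Concept design = 5
ES_Prototype build = 0; EF_Prototype build = 6
ES_User testing = max(EF_Market research=2, EF_Concept design=5) = 5; EF_User testing = 5+6 = 11
ES_Tooling = max(EF_Market research=2, EF_Prototype build=6) = 6; EF_Tooling = 6+5 = 11
ES_Supplier sourcing = max(EF_Concept design=5, EF_Prototype build=6) = 6; EF_Supplier sourcing = 6+11 = 17
ES_Pilot run = max(EF_Market research=2, EF_Tooling=11) = 11; EF_Pilot run = 11+4 = 15
ES_QA = 11; EF_QA = 11+9 = 20
ES_Packaging design = 17; EF_Packaging design = 17+9 = 26
ES_Regulatory filing = max(EF_User testing=11, EF_Tooling=11, EF_Pilot run=15, EF_QA=20, EF_Packaging design=26) = 26; EF_Regulatory filing = 26+14 = 40
Expected project duration μ = 40 days. Critical path: Prototype build → Supplier sourcing → Packaging design → Regulatory filing.

Backward pass:
LF_Regulatory filing = 40; LS_Regulatory filing = 40−14 = 26
LF_Packaging design = LS_Regulatory filing = 26; LS_Packaging design = 26−9 = 17
LF_QA = LS_Regulatory filing = 26; LS_QA = 26−9 = 17
LF_Pilot run = LS_Regulatory filing = 26; LS_Pilot run = 26−4 = 22
LF_Supplier sourcing = LS_Packaging design = 17; LS_Supplier sourcing = 17−11 = 6
LF_Tooling = min(LS_Pilot run=22, LS_QA=17, LS_Regulatory filing=26) = 17; LS_Tooling = 17−5 = 12
LF_User testing = LS_Regulatory filing = 26; LS_User testing = 26−6 = 20
LF_Prototype build = min(LS_Tooling=12, LS_Supplier sourcing=6) = 6; LS_Prototype build = 6−6 = 0
LF_Concept design = min(LS_User testing=20, LS_Supplier sourcing=6) = 6; LS_Concept design = 6−5 = 1
LF_Market research = min(LS_User testing=20, LS_Tooling=12, LS_Pilot run=22) = 12; LS_Market research = 12−2 = 10
Slack_Market research = LS_Market research − ES_Market research = 10 − 0 = 10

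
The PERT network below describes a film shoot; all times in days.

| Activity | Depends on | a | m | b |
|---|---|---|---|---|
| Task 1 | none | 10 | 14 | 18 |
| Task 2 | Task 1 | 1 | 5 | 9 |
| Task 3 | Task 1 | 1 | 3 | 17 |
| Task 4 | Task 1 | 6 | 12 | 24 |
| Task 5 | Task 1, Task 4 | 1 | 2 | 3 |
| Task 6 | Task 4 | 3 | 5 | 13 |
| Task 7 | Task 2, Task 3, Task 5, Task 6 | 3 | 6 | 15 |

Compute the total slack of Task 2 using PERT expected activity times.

te_Task 1 = (10 + 4·14 + 18)/6 = 84/6 = 14
te_Task 2 = (1 + 4·5 + 9)/6 = 30/6 = 5
te_Task 3 = (1 + 4·3 + 17)/6 = 30/6 = 5
te_Task 4 = (6 + 4·12 + 24)/6 = 78/6 = 13
te_Task 5 = (1 + 4·2 + 3)/6 = 12/6 = 2
te_Task 6 = (3 + 4·5 + 13)/6 = 36/6 = 6
te_Task 7 = (3 + 4·6 + 15)/6 = 42/6 = 7

Forward pass:
ES_Task 1 = 0; EF_Task 1 = 14
ES_Task 2 = 14; EF_Task 2 = 14+5 = 19
ES_Task 3 = 14; EF_Task 3 = 14+5 = 19
ES_Task 4 = 14; EF_Task 4 = 14+13 = 27
ES_Task 5 = max(EF_Task 1=14, EF_Task 4=27) = 27; EF_Task 5 = 27+2 = 29
ES_Task 6 = 27; EF_Task 6 = 27+6 = 33
ES_Task 7 = max(EF_Task 2=19, EF_Task 3=19, EF_Task 5=29, EF_Task 6=33) = 33; EF_Task 7 = 33+7 = 40
Expected project duration μ = 40 days. Critical path: Task 1 → Task 4 → Task 6 → Task 7.

Backward pass:
LF_Task 7 = 40; LS_Task 7 = 40−7 = 33
LF_Task 6 = LS_Task 7 = 33; LS_Task 6 = 33−6 = 27
LF_Task 5 = LS_Task 7 = 33; LS_Task 5 = 33−2 = 31
LF_Task 4 = min(LS_Task 5=31, LS_Task 6=27) = 27; LS_Task 4 = 27−13 = 14
LF_Task 3 = LS_Task 7 = 33; LS_Task 3 = 33−5 = 28
LF_Task 2 = LS_Task 7 = 33; LS_Task 2 = 33−5 = 28
LF_Task 1 = min(LS_Task 2=28, LS_Task 3=28, LS_Task 4=14, LS_Task 5=31) = 14; LS_Task 1 = 14−14 = 0
Slack_Task 2 = LS_Task 2 − ES_Task 2 = 28 − 14 = 14

14 days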